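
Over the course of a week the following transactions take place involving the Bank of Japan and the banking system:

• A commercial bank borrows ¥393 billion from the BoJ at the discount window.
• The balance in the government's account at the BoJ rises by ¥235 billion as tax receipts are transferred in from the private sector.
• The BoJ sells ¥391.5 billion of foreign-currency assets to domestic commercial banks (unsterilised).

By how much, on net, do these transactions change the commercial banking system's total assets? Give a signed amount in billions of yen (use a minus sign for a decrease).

+¥158 billion

Discount-window loan ¥393 billion: bank balance sheets expand → +¥393B.
Government account inflow ¥235 billion: bank balance sheets shrink → −¥235B.
FX sale ¥391.5 billion: just an asset swap on bank balance sheets → 0.
Net: 393 − 235 + 0 = +¥158 billion.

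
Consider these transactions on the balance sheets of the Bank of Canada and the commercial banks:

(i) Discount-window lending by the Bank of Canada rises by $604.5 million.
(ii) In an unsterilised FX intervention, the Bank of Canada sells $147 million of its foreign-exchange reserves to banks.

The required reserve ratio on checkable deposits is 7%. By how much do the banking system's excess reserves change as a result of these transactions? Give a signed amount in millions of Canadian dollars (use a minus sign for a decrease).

Discount-window loan $604.5 million: reserves +$604.5M, deposits 0.
FX sale $147 million: reserves −$147M, deposits 0.
Totals: Δreserves = +$457.5M, Δdeposits = 0.
Δrequired reserves = 7% × 0 = 0.
Δexcess reserves = Δreserves − Δrequired = +$457.5M − (0) = +$457.5 million.

+$457.5 million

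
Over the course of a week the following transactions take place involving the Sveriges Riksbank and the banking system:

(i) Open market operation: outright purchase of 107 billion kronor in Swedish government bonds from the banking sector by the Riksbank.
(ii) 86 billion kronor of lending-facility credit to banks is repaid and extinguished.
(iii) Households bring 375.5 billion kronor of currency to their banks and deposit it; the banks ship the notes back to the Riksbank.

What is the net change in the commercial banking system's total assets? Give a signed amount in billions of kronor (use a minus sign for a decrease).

+289.5 billion

Riksbank balance sheet:
  Assets:      Securities +107B, Loans to banks −86B
  Liabilities: Bank reserves +396.5B, Currency in circulation −375.5B
Commercial banking system:
  Assets:      Reserves at CB +396.5B, Securities −107B
  Liabilities: Checkable deposits +375.5B, Borrowings from CB −86B
Change in total bank assets = +289.5 billion.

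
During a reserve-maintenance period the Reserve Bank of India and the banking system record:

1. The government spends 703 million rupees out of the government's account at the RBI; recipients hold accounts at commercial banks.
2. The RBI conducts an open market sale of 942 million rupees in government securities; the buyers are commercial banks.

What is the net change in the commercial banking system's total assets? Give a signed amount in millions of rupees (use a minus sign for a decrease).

+703 million

Government spending 703 million rupees: bank balance sheets expand → +703M.
OMO sale (to banks) 942 million rupees: just an asset swap on bank balance sheets → 0.
Net: 703 + 0 = +703 million.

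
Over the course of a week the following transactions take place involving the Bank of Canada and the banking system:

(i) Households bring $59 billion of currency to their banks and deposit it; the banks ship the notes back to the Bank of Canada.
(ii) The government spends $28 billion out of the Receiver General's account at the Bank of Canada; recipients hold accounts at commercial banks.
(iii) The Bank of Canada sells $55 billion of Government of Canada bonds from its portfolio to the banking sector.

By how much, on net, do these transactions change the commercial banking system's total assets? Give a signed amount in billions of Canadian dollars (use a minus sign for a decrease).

+$87 billion

Bank of Canada balance sheet:
  Assets:      Securities −$55B
  Liabilities: Bank reserves +$32B, Currency in circulation −$59B, Government deposits −$28B
Commercial banking system:
  Assets:      Reserves at CB +$32B, Securities +$55B
  Liabilities: Checkable deposits +$87B
Change in total bank assets = +$87 billion.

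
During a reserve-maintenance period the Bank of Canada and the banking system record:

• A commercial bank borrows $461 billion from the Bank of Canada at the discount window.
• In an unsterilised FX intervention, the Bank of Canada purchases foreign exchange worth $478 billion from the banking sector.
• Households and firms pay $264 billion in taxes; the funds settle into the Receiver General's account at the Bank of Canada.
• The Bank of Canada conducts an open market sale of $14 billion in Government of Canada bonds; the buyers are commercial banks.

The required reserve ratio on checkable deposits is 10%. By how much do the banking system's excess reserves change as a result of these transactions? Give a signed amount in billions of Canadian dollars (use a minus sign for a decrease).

+$687.4 billion

Discount-window loan $461 billion: reserves +$461B, deposits 0.
FX purchase $478 billion: reserves +$478B, deposits 0.
Government account inflow $264 billion: reserves −$264B, deposits −$264B.
OMO sale (to banks) $14 billion: reserves −$14B, deposits 0.
Totals: Δreserves = +$661B, Δdeposits = −$264B.
Δrequired reserves = 10% × −$264B = −$26.4B.
Δexcess reserves = Δreserves − Δrequired = +$661B − (−$26.4B) = +$687.4 billion.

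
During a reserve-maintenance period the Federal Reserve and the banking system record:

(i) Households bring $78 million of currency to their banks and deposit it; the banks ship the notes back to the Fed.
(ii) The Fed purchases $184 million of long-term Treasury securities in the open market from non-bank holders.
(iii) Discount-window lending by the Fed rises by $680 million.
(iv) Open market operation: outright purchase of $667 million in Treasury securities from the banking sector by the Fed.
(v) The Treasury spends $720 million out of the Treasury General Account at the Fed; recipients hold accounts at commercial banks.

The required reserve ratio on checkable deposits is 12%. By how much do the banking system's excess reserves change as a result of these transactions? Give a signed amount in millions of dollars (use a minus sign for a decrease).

Currency deposit $78 million: reserves +$78M, deposits +$78M.
Asset purchase (from non-banks) $184 million: reserves +$184M, deposits +$184M.
Discount-window loan $680 million: reserves +$680M, deposits 0.
OMO purchase (from banks) $667 million: reserves +$667M, deposits 0.
Government spending $720 million: reserves +$720M, deposits +$720M.
Totals: Δreserves = +$2329M, Δdeposits = +$982M.
Δrequired reserves = 12% × +$982M = +$117.84M.
Δexcess reserves = Δreserves − Δrequired = +$2329M − (+$117.84M) = +$2211.16 million.

+$2211.16 million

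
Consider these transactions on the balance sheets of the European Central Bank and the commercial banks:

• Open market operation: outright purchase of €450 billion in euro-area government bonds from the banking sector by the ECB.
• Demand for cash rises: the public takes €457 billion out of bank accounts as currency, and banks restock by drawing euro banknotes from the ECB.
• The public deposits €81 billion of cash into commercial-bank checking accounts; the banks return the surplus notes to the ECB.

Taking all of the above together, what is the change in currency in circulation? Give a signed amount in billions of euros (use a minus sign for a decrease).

OMO purchase (from banks) €450 billion: no currency enters or leaves circulation → 0.
Currency withdrawal €457 billion: notes leave the central bank → +€457B.
Currency deposit €81 billion: notes return to the central bank → −€81B.
Net: 0 + 457 − 81 = +€376 billion.

+€376 billion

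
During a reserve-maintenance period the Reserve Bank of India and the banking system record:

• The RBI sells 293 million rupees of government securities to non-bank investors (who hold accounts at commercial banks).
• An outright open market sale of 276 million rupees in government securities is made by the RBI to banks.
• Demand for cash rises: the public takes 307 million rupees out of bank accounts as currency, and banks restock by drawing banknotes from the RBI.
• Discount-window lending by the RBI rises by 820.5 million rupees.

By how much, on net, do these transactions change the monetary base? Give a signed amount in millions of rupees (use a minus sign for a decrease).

RBI balance sheet:
  Assets:      Securities −569M, Loans to banks +820.5M
  Liabilities: Bank reserves −55.5M, Currency in circulation +307M
Commercial banking system:
  Assets:      Reserves at CB −55.5M, Securities +276M
  Liabilities: Checkable deposits −600M, Borrowings from CB +820.5M
Monetary base = currency + reserves: +307M + (−55.5M) = +251.5 million.

+251.5 million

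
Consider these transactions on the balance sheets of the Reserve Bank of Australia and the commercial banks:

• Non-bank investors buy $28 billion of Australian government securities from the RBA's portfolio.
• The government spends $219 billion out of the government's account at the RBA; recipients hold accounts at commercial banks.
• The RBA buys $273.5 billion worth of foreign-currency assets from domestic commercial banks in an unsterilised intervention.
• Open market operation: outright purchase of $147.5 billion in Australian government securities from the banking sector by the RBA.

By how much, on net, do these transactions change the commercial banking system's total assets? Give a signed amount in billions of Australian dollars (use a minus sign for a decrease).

Asset sale (to non-banks) $28 billion: bank balance sheets shrink → −$28B.
Government spending $219 billion: bank balance sheets expand → +$219B.
FX purchase $273.5 billion: just an asset swap on bank balance sheets → 0.
OMO purchase (from banks) $147.5 billion: just an asset swap on bank balance sheets → 0.
Net: −28 + 219 + 0 + 0 = +$191 billion.

+$191 billion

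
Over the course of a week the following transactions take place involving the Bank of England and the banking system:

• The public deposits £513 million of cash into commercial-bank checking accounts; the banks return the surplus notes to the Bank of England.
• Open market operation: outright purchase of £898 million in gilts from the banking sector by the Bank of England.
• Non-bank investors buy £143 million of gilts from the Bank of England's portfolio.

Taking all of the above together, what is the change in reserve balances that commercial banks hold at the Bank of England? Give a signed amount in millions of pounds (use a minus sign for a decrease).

+£1268 million

Bank of England balance sheet:
  Assets:      Securities +£755M
  Liabilities: Bank reserves +£1268M, Currency in circulation −£513M
Commercial banking system:
  Assets:      Reserves at CB +£1268M, Securities −£898M
  Liabilities: Checkable deposits +£370M
So the change in reserve balances that commercial banks hold at the Bank of England is +£1268 million.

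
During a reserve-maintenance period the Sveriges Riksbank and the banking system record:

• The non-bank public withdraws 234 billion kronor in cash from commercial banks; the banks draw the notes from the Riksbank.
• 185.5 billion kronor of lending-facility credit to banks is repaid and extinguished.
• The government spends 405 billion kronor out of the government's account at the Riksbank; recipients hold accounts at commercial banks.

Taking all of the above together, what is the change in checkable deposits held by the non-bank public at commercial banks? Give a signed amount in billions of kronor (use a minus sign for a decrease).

+171 billion

Riksbank balance sheet:
  Assets:      Loans to banks −185.5B
  Liabilities: Bank reserves −14.5B, Currency in circulation +234B, Government deposits −405B
Commercial banking system:
  Assets:      Reserves at CB −14.5B
  Liabilities: Checkable deposits +171B, Borrowings from CB −185.5B
So the change in checkable deposits held by the non-bank public at commercial banks is +171 billion.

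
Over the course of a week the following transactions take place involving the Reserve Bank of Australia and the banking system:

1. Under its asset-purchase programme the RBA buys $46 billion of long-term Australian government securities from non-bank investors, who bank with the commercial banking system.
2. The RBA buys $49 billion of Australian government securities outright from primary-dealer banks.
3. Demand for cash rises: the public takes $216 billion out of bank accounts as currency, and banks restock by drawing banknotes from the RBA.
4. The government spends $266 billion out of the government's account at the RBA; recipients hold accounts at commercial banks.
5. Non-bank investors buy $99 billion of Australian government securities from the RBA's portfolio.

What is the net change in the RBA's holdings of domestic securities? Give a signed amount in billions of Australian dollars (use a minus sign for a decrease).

-$4 billion

RBA balance sheet:
  Assets:      Securities −$4B
  Liabilities: Bank reserves +$46B, Currency in circulation +$216B, Government deposits −$266B
So the change in the RBA's holdings of domestic securities is -$4 billion.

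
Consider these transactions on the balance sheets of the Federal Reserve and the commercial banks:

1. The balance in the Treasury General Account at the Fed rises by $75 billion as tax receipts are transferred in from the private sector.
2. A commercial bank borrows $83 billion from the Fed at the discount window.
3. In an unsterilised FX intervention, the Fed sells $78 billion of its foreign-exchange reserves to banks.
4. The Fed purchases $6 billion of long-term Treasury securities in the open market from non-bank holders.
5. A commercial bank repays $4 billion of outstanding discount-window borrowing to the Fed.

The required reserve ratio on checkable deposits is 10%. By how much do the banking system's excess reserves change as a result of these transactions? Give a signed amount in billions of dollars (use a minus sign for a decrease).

Government account inflow $75 billion: reserves −$75B, deposits −$75B.
Discount-window loan $83 billion: reserves +$83B, deposits 0.
FX sale $78 billion: reserves −$78B, deposits 0.
Asset purchase (from non-banks) $6 billion: reserves +$6B, deposits +$6B.
Discount-window repayment $4 billion: reserves −$4B, deposits 0.
Totals: Δreserves = −$68B, Δdeposits = −$69B.
Δrequired reserves = 10% × −$69B = −$6.9B.
Δexcess reserves = Δreserves − Δrequired = −$68B − (−$6.9B) = -$61.1 billion.

-$61.1 billion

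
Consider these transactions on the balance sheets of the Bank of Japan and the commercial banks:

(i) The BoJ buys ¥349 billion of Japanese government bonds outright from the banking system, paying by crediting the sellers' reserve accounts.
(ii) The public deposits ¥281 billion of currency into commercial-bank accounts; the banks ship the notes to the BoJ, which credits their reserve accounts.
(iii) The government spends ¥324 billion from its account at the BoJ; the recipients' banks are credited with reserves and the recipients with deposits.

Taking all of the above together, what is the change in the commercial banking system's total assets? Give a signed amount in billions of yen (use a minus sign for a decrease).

OMO purchase (from banks) ¥349 billion: just an asset swap on bank balance sheets → 0.
Currency deposit ¥281 billion: bank balance sheets expand → +¥281B.
Government spending ¥324 billion: bank balance sheets expand → +¥324B.
Net: 0 + 281 + 324 = +¥605 billion.

+¥605 billion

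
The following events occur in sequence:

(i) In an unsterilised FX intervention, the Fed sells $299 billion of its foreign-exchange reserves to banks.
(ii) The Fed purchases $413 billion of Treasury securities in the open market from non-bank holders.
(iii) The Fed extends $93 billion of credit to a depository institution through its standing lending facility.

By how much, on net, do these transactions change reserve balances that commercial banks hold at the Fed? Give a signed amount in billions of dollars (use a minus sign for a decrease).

Fed balance sheet:
  Assets:      Securities +$413B, Loans to banks +$93B, Foreign assets −$299B
  Liabilities: Bank reserves +$207B
So the change in reserve balances that commercial banks hold at the Fed is +$207 billion.

+$207 billion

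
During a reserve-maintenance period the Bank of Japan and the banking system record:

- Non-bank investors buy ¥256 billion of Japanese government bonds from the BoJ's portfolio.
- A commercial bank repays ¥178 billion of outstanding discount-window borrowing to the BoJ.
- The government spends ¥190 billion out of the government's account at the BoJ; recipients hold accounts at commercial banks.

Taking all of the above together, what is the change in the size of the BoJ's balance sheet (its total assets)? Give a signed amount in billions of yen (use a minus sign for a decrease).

BoJ balance sheet:
  Assets:      Securities −¥256B, Loans to banks −¥178B
  Liabilities: Bank reserves −¥244B, Government deposits −¥190B
Change in total BoJ assets = -¥434 billion.

-¥434 billion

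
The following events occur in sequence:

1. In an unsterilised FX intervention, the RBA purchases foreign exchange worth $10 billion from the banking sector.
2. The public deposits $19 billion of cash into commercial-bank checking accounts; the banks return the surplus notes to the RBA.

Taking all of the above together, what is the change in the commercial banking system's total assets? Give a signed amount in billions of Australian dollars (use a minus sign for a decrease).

+$19 billion

FX purchase $10 billion: just an asset swap on bank balance sheets → 0.
Currency deposit $19 billion: bank balance sheets expand → +$19B.
Net: 0 + 19 = +$19 billion.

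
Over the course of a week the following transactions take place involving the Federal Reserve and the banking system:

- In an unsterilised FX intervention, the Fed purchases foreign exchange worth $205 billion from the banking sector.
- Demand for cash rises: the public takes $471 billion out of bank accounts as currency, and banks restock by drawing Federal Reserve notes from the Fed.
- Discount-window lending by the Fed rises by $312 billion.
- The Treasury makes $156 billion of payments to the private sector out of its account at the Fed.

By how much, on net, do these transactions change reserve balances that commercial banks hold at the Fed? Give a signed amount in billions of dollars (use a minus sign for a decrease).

FX purchase $205 billion: the Fed pays by crediting reserve accounts → +$205B.
Currency withdrawal $471 billion: banks swap reserves for currency → −$471B.
Discount-window loan $312 billion: the loan is credited to the bank's reserve account → +$312B.
Government spending $156 billion: government payments flow into bank reserve accounts → +$156B.
Net: 205 − 471 + 312 + 156 = +$202 billion.

+$202 billion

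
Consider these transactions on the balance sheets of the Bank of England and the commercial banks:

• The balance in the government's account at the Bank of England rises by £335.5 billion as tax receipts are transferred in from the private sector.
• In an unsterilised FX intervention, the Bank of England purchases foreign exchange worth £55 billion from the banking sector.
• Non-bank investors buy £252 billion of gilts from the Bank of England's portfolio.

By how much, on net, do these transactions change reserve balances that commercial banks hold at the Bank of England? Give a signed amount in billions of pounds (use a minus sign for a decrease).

Bank of England balance sheet:
  Assets:      Securities −£252B, Foreign assets +£55B
  Liabilities: Bank reserves −£532.5B, Government deposits +£335.5B
So the change in reserve balances that commercial banks hold at the Bank of England is -£532.5 billion.

-£532.5 billion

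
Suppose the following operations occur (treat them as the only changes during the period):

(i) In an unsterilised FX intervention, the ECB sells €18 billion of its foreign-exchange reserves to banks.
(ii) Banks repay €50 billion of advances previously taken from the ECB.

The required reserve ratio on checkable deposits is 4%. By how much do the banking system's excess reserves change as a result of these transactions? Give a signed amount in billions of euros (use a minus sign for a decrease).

-€68 billion

FX sale €18 billion: reserves −€18B, deposits 0.
Discount-window repayment €50 billion: reserves −€50B, deposits 0.
Totals: Δreserves = −€68B, Δdeposits = 0.
Δrequired reserves = 4% × 0 = 0.
Δexcess reserves = Δreserves − Δrequired = −€68B − (0) = -€68 billion.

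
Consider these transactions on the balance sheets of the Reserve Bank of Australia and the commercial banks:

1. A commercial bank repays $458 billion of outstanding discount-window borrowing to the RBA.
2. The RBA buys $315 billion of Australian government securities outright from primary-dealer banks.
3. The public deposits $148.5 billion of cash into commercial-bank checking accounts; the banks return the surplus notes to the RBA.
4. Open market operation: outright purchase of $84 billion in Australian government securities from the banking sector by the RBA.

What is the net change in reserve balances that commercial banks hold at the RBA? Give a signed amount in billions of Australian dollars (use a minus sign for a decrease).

+$89.5 billion

RBA balance sheet:
  Assets:      Securities +$399B, Loans to banks −$458B
  Liabilities: Bank reserves +$89.5B, Currency in circulation −$148.5B
So the change in reserve balances that commercial banks hold at the RBA is +$89.5 billion.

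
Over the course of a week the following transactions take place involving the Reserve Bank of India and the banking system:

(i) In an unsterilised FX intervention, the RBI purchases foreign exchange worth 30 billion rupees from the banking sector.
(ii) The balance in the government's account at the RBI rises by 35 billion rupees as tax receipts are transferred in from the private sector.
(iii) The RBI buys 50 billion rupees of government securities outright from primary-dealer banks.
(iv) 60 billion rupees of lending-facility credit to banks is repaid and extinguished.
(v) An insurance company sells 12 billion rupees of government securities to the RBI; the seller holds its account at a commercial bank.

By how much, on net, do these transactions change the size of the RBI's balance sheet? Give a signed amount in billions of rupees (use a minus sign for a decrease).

+32 billion

RBI balance sheet:
  Assets:      Securities +62B, Loans to banks −60B, Foreign assets +30B
  Liabilities: Bank reserves −3B, Government deposits +35B
Change in total RBI assets = +32 billion.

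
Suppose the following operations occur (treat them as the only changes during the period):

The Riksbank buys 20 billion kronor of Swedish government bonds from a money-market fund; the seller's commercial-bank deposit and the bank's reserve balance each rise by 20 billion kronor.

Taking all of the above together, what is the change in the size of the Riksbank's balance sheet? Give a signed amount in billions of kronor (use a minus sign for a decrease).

Asset purchase (from non-banks) 20 billion kronor: a Riksbank asset is acquired → +20B.

+20 billion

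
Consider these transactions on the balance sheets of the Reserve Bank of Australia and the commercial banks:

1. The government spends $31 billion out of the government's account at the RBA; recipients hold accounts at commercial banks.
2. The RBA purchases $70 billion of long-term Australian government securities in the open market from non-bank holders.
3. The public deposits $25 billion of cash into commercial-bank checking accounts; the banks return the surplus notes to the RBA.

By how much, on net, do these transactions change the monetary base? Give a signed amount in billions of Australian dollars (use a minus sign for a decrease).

+$101 billion

RBA balance sheet:
  Assets:      Securities +$70B
  Liabilities: Bank reserves +$126B, Currency in circulation −$25B, Government deposits −$31B
Monetary base = currency + reserves: −$25B + (+$126B) = +$101 billion.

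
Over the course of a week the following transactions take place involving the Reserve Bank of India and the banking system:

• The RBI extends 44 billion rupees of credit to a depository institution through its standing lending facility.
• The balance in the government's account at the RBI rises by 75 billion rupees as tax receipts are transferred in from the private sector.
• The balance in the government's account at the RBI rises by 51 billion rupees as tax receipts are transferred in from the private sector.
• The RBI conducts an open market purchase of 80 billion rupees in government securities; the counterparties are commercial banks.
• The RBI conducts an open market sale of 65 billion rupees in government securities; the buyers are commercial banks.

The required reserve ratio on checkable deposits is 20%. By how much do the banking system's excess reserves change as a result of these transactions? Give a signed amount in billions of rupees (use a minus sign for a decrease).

Discount-window loan 44 billion rupees: reserves +44B, deposits 0.
Government account inflow 75 billion rupees: reserves −75B, deposits −75B.
Government account inflow 51 billion rupees: reserves −51B, deposits −51B.
OMO purchase (from banks) 80 billion rupees: reserves +80B, deposits 0.
OMO sale (to banks) 65 billion rupees: reserves −65B, deposits 0.
Totals: Δreserves = −67B, Δdeposits = −126B.
Δrequired reserves = 20% × −126B = −25.2B.
Δexcess reserves = Δreserves − Δrequired = −67B − (−25.2B) = -41.8 billion.

-41.8 billion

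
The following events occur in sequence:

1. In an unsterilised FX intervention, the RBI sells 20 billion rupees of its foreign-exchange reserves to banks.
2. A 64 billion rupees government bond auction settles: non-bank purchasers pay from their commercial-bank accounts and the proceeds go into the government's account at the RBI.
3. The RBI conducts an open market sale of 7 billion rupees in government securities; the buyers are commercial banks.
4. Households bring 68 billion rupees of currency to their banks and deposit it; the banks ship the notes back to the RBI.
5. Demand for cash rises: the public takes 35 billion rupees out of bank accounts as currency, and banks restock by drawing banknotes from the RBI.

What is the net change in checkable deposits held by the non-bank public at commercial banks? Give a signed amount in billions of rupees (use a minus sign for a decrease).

-31 billion

FX sale 20 billion rupees: the counterparty is a bank, so public deposits are unchanged → 0.
Government account inflow 64 billion rupees: non-bank counterparties' bank balances fall → −64B.
OMO sale (to banks) 7 billion rupees: the counterparty is a bank, so public deposits are unchanged → 0.
Currency deposit 68 billion rupees: non-bank counterparties' bank balances rise → +68B.
Currency withdrawal 35 billion rupees: non-bank counterparties' bank balances fall → −35B.
Net: 0 − 64 + 0 + 68 − 35 = -31 billion.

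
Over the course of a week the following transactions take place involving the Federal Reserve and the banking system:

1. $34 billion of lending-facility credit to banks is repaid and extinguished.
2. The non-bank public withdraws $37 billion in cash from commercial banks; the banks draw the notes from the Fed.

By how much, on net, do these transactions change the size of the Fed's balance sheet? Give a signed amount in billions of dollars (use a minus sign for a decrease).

Fed balance sheet:
  Assets:      Loans to banks −$34B
  Liabilities: Bank reserves −$71B, Currency in circulation +$37B
Change in total Fed assets = -$34 billion.

-$34 billion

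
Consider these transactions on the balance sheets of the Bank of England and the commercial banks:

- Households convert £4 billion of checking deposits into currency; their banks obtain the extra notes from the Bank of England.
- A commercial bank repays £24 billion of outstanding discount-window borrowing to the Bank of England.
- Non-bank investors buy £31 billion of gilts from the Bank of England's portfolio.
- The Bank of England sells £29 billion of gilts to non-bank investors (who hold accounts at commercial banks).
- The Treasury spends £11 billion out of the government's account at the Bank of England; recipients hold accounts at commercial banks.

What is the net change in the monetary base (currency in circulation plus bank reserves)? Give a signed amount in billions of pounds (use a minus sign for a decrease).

-£73 billion

Currency withdrawal £4 billion: just a shift between currency and reserves — both are base money → 0.
Discount-window repayment £24 billion: Bank of England balance sheet contracts → −£24B.
Asset sale (to non-banks) £31 billion: Bank of England balance sheet contracts → −£31B.
Asset sale (to non-banks) £29 billion: Bank of England balance sheet contracts → −£29B.
Government spending £11 billion: a non-base liability converts back to reserves → +£11B.
Net: 0 − 24 − 31 − 29 + 11 = -£73 billion.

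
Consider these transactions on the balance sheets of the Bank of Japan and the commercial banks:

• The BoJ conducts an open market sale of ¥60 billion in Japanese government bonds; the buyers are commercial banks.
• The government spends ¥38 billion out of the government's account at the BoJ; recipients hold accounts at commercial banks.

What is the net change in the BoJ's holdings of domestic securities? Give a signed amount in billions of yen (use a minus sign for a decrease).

OMO sale (to banks) ¥60 billion: securities removed from the BoJ's portfolio → −¥60B.
Government spending ¥38 billion: the BoJ's securities portfolio is untouched → 0.
Net: −60 + 0 = -¥60 billion.

-¥60 billion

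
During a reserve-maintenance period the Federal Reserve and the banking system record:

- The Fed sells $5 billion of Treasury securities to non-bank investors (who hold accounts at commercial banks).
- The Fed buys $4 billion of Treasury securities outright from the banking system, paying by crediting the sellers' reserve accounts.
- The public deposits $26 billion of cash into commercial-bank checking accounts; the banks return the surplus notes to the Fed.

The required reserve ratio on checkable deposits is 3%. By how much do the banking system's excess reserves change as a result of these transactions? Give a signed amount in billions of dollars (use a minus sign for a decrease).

+$24.37 billion

Asset sale (to non-banks) $5 billion: reserves −$5B, deposits −$5B.
OMO purchase (from banks) $4 billion: reserves +$4B, deposits 0.
Currency deposit $26 billion: reserves +$26B, deposits +$26B.
Totals: Δreserves = +$25B, Δdeposits = +$21B.
Δrequired reserves = 3% × +$21B = +$0.63B.
Δexcess reserves = Δreserves − Δrequired = +$25B − (+$0.63B) = +$24.37 billion.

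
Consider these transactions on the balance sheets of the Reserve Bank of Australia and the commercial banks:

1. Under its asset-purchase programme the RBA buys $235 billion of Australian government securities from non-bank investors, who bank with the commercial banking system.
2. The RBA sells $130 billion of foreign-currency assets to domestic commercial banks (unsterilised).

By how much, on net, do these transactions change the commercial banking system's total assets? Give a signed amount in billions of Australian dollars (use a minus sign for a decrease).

RBA balance sheet:
  Assets:      Securities +$235B, Foreign assets −$130B
  Liabilities: Bank reserves +$105B
Commercial banking system:
  Assets:      Reserves at CB +$105B, Foreign assets +$130B
  Liabilities: Checkable deposits +$235B
Change in total bank assets = +$235 billion.

+$235 billion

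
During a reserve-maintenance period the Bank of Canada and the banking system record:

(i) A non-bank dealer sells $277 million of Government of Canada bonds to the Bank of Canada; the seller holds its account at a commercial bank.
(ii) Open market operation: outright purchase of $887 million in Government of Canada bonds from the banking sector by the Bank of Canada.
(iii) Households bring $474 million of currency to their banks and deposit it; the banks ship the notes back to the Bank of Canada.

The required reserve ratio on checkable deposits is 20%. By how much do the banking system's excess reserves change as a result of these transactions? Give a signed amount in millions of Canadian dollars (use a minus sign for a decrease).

+$1487.8 million

Asset purchase (from non-banks) $277 million: reserves +$277M, deposits +$277M.
OMO purchase (from banks) $887 million: reserves +$887M, deposits 0.
Currency deposit $474 million: reserves +$474M, deposits +$474M.
Totals: Δreserves = +$1638M, Δdeposits = +$751M.
Δrequired reserves = 20% × +$751M = +$150.2M.
Δexcess reserves = Δreserves − Δrequired = +$1638M − (+$150.2M) = +$1487.8 million.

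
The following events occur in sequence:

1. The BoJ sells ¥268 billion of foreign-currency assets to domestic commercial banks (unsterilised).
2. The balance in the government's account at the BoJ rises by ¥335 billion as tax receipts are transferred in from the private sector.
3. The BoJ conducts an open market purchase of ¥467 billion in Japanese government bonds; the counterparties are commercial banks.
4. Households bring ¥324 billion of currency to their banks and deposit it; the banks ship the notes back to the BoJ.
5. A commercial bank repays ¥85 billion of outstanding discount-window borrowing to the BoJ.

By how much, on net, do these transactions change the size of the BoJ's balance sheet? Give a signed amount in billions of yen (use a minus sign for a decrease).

+¥114 billion

BoJ balance sheet:
  Assets:      Securities +¥467B, Loans to banks −¥85B, Foreign assets −¥268B
  Liabilities: Bank reserves +¥103B, Currency in circulation −¥324B, Government deposits +¥335B
Commercial banking system:
  Assets:      Reserves at CB +¥103B, Securities −¥467B, Foreign assets +¥268B
  Liabilities: Checkable deposits −¥11B, Borrowings from CB −¥85B
Change in total BoJ assets = +¥114 billion.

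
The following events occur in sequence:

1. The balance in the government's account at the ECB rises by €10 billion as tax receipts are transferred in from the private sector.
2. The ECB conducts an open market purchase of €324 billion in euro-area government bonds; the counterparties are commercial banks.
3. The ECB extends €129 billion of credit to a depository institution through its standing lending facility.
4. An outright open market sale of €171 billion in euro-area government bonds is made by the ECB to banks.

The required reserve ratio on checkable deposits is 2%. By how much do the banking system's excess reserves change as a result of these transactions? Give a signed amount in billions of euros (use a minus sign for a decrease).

Government account inflow €10 billion: reserves −€10B, deposits −€10B.
OMO purchase (from banks) €324 billion: reserves +€324B, deposits 0.
Discount-window loan €129 billion: reserves +€129B, deposits 0.
OMO sale (to banks) €171 billion: reserves −€171B, deposits 0.
Totals: Δreserves = +€272B, Δdeposits = −€10B.
Δrequired reserves = 2% × −€10B = −€0.2B.
Δexcess reserves = Δreserves − Δrequired = +€272B − (−€0.2B) = +€272.2 billion.

+€272.2 billion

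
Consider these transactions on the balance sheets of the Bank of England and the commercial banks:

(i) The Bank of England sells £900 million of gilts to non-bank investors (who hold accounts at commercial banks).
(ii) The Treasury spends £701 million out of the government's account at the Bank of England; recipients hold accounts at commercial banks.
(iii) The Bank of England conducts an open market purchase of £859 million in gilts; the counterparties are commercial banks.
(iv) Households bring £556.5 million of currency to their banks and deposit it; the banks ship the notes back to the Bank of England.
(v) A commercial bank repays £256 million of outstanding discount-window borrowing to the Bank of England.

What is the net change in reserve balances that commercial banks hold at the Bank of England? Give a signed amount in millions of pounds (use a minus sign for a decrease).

Asset sale (to non-banks) £900 million: the non-bank buyers' banks settle from reserves → −£900M.
Government spending £701 million: government payments flow into bank reserve accounts → +£701M.
OMO purchase (from banks) £859 million: the Bank of England pays by crediting reserve accounts → +£859M.
Currency deposit £556.5 million: returned notes are swapped for reserve credit → +£556.5M.
Discount-window repayment £256 million: repayment is debited from reserves → −£256M.
Net: −900 + 701 + 859 + 556.5 − 256 = +£960.5 million.

+£960.5 million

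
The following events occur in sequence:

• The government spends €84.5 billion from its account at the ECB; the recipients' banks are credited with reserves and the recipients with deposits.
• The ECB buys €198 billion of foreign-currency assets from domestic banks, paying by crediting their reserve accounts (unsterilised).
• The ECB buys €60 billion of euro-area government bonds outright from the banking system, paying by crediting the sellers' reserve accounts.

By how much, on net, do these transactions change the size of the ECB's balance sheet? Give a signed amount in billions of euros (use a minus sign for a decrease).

ECB balance sheet:
  Assets:      Securities +€60B, Foreign assets +€198B
  Liabilities: Bank reserves +€342.5B, Government deposits −€84.5B
Commercial banking system:
  Assets:      Reserves at CB +€342.5B, Securities −€60B, Foreign assets −€198B
  Liabilities: Checkable deposits +€84.5B
Change in total ECB assets = +€258 billion.

+€258 billion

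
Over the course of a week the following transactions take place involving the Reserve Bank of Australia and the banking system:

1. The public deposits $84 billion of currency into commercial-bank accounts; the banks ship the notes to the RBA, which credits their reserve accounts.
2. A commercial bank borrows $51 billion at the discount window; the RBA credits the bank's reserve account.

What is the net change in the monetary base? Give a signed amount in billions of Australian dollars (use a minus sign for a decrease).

+$51 billion

RBA balance sheet:
  Assets:      Loans to banks +$51B
  Liabilities: Bank reserves +$135B, Currency in circulation −$84B
Monetary base = currency + reserves: −$84B + (+$135B) = +$51 billion.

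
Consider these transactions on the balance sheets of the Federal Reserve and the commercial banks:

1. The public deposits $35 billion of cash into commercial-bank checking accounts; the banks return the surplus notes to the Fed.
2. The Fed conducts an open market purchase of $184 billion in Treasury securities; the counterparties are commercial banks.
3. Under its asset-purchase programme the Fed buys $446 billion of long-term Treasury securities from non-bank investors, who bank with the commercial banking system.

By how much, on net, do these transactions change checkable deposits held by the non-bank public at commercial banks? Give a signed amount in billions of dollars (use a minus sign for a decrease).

+$481 billion

Currency deposit $35 billion: non-bank counterparties' bank balances rise → +$35B.
OMO purchase (from banks) $184 billion: the counterparty is a bank, so public deposits are unchanged → 0.
Asset purchase (from non-banks) $446 billion: non-bank counterparties' bank balances rise → +$446B.
Net: 35 + 0 + 446 = +$481 billion.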